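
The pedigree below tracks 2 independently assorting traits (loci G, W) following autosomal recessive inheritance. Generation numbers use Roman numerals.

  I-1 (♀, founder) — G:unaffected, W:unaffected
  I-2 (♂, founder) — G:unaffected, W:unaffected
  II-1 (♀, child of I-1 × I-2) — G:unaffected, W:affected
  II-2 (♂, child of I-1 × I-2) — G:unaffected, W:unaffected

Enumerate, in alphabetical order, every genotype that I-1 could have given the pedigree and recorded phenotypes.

G/I-1 un ·: GG|Gg
G/I-2 un ·: GG|Gg
G/II-1 un I-1×I-2: GG|Gg
G/II-2 un I-1×I-2: GG|Gg
⇒ G over [I-1,I-2,II-1,II-2]: 13 consistent
W/I-1 un ·: Ww
W/I-2 un ·: Ww
W/II-1 aff I-1×I-2: ww
W/II-2 un I-1×I-2: WW|Ww
⇒ W over [I-1,I-2,II-1,II-2]: 2 consistent

I-1 ∈ {GG Ww, Gg Ww}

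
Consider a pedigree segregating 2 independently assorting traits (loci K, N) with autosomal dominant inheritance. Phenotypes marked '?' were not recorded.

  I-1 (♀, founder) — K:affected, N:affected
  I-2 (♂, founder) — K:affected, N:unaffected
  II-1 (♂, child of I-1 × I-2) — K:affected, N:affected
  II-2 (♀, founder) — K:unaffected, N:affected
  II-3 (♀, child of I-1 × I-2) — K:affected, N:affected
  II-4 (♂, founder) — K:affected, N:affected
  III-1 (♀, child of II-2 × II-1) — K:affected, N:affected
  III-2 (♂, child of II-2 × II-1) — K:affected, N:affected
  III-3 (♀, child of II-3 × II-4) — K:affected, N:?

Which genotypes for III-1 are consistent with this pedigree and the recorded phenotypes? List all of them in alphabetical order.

III-1 ∈ {Kk NN, Kk Nn}

K/I-1 aff ·: Kk|KK
K/I-2 aff ·: Kk|KK
K/II-1 aff I-1×I-2: Kk|KK
K/II-2 un ·: kk
K/II-3 aff I-1×I-2: Kk|KK
K/II-4 aff ·: Kk|KK
K/III-1 aff II-2×II-1: Kk
K/III-2 aff II-2×II-1: Kk
K/III-3 aff II-3×II-4: Kk|KK
⇒ K over [I-1,I-2,II-1,II-2,II-3,II-4,III-1,III-2,III-3]: 45 consistent
N/I-1 aff ·: Nn|NN
N/I-2 un ·: nn
N/II-1 aff I-1×I-2: Nn
N/II-2 aff ·: Nn|NN
N/II-3 aff I-1×I-2: Nn
N/II-4 aff ·: Nn|NN
N/III-1 aff II-2×II-1: Nn|NN
N/III-2 aff II-2×II-1: Nn|NN
N/III-3 ? II-3×II-4: nn|Nn|NN
⇒ N over [I-1,I-2,II-1,II-2,II-3,II-4,III-1,III-2,III-3]: 80 consistent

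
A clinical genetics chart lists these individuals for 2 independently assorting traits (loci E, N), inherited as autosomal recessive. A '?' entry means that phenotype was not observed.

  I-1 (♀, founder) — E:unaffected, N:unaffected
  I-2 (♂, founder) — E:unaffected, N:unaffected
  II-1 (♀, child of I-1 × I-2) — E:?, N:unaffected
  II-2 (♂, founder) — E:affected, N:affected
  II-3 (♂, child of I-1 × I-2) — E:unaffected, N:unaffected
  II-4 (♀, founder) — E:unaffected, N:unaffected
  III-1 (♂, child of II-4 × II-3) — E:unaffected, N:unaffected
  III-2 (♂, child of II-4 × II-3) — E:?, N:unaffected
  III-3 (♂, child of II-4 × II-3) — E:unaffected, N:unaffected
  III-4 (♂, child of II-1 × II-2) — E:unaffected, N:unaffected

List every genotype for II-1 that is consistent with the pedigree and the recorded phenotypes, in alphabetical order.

E/I-1 un ·: EE|Ee
E/I-2 un ·: EE|Ee
E/II-1 ? I-1×I-2: EE|Ee
E/II-2 aff ·: ee
E/II-3 un I-1×I-2: EE|Ee
E/II-4 un ·: EE|Ee
E/III-1 un II-4×II-3: EE|Ee
E/III-2 ? II-4×II-3: EE|Ee|ee
E/III-3 un II-4×II-3: EE|Ee
E/III-4 un II-1×II-2: Ee
⇒ E over [I-1,I-2,II-1,II-2,II-3,II-4,III-1,III-2,III-3,III-4]: 183 consistent
N/I-1 un ·: NN|Nn
N/I-2 un ·: NN|Nn
N/II-1 un I-1×I-2: NN|Nn
N/II-2 aff ·: nn
N/II-3 un I-1×I-2: NN|Nn
N/II-4 un ·: NN|Nn
N/III-1 un II-4×II-3: NN|Nn
N/III-2 un II-4×II-3: NN|Nn
N/III-3 un II-4×II-3: NN|Nn
N/III-4 un II-1×II-2: Nn
⇒ N over [I-1,I-2,II-1,II-2,II-3,II-4,III-1,III-2,III-3,III-4]: 159 consistent

II-1 ∈ {EE NN, EE Nn, Ee NN, Ee Nn}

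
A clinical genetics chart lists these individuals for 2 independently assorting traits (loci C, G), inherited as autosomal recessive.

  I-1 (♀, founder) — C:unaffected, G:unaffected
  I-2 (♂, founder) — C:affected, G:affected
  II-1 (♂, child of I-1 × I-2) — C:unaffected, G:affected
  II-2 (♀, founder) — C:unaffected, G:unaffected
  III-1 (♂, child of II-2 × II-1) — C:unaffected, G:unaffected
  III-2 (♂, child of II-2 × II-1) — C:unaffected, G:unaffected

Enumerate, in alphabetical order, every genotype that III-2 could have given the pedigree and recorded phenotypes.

C/I-1 un ·: CC|Cc
C/I-2 aff ·: cc
C/II-1 un I-1×I-2: Cc
C/II-2 un ·: CC|Cc
C/III-1 un II-2×II-1: CC|Cc
C/III-2 un II-2×II-1: CC|Cc
⇒ C over [I-1,I-2,II-1,II-2,III-1,III-2]: 16 consistent
G/I-1 un ·: Gg
G/I-2 aff ·: gg
G/II-1 aff I-1×I-2: gg
G/II-2 un ·: GG|Gg
G/III-1 un II-2×II-1: Gg
G/III-2 un II-2×II-1: Gg
⇒ G over [I-1,I-2,II-1,II-2,III-1,III-2]: 2 consistent

III-2 ∈ {CC Gg, Cc Gg}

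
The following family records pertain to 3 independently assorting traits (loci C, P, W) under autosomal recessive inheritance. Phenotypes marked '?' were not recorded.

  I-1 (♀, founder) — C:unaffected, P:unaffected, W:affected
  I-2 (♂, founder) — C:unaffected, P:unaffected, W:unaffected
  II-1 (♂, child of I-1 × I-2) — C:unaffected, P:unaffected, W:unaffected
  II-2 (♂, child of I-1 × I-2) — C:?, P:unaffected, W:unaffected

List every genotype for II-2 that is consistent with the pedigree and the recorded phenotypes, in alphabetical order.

C/I-1 un ·: CC|Cc
C/I-2 un ·: CC|Cc
C/II-1 un I-1×I-2: CC|Cc
C/II-2 ? I-1×I-2: CC|Cc|cc
⇒ C over [I-1,I-2,II-1,II-2]: 15 consistent
P/I-1 un ·: PP|Pp
P/I-2 un ·: PP|Pp
P/II-1 un I-1×I-2: PP|Pp
P/II-2 un I-1×I-2: PP|Pp
⇒ P over [I-1,I-2,II-1,II-2]: 13 consistent
W/I-1 aff ·: ww
W/I-2 un ·: WW|Ww
W/II-1 un I-1×I-2: Ww
W/II-2 un I-1×I-2: Ww
⇒ W over [I-1,I-2,II-1,II-2]: 2 consistent

II-2 ∈ {CC PP Ww, CC Pp Ww, Cc PP Ww, Cc Pp Ww, cc PP Ww, cc Pp Ww}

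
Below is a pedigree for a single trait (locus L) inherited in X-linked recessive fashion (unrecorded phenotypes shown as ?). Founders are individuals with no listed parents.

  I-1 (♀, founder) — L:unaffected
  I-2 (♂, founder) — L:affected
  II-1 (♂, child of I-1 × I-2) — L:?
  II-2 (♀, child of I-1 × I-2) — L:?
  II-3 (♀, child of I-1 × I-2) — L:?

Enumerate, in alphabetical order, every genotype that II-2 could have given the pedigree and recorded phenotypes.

L/I-1 un ·: X^LX^L|X^LX^l
L/I-2 aff ·: X^lY
L/II-1 ? I-1×I-2: X^LY|X^lY
L/II-2 ? I-1×I-2: X^LX^l|X^lX^l
L/II-3 ? I-1×I-2: X^LX^l|X^lX^l
⇒ L over [I-1,I-2,II-1,II-2,II-3]: 9 consistent

II-2 ∈ {X^LX^l, X^lX^l}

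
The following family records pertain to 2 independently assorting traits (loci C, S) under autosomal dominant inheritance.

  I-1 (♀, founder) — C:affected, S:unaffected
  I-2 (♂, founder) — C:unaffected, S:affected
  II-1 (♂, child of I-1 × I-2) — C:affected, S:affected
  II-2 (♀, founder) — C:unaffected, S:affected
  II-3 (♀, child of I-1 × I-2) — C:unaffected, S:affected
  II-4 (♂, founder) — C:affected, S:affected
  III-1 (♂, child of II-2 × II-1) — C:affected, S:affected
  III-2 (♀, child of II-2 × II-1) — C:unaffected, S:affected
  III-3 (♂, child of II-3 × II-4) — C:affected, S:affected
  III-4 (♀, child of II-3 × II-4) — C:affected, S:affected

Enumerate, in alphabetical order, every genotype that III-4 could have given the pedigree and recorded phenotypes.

III-4 ∈ {Cc SS, Cc Ss}

C/I-1 aff ·: Cc
C/I-2 un ·: cc
C/II-1 aff I-1×I-2: Cc
C/II-2 un ·: cc
C/II-3 un I-1×I-2: cc
C/II-4 aff ·: Cc|CC
C/III-1 aff II-2×II-1: Cc
C/III-2 un II-2×II-1: cc
C/III-3 aff II-3×II-4: Cc
C/III-4 aff II-3×II-4: Cc
⇒ C over [I-1,I-2,II-1,II-2,II-3,II-4,III-1,III-2,III-3,III-4]: 2 consistent
S/I-1 un ·: ss
S/I-2 aff ·: Ss|SS
S/II-1 aff I-1×I-2: Ss
S/II-2 aff ·: Ss|SS
S/II-3 aff I-1×I-2: Ss
S/II-4 aff ·: Ss|SS
S/III-1 aff II-2×II-1: Ss|SS
S/III-2 aff II-2×II-1: Ss|SS
S/III-3 aff II-3×II-4: Ss|SS
S/III-4 aff II-3×II-4: Ss|SS
⇒ S over [I-1,I-2,II-1,II-2,II-3,II-4,III-1,III-2,III-3,III-4]: 128 consistent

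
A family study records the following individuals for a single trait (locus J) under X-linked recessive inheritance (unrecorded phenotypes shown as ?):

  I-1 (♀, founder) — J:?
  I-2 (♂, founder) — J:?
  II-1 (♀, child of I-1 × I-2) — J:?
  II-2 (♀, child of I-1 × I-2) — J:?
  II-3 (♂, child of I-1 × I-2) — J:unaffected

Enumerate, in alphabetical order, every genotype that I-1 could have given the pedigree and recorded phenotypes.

J/I-1 ? ·: X^JX^J|X^JX^j
J/I-2 ? ·: X^JY|X^jY
J/II-1 ? I-1×I-2: X^JX^J|X^JX^j|X^jX^j
J/II-2 ? I-1×I-2: X^JX^J|X^JX^j|X^jX^j
J/II-3 un I-1×I-2: X^JY
⇒ J over [I-1,I-2,II-1,II-2,II-3]: 10 consistent

I-1 ∈ {X^JX^J, X^JX^j}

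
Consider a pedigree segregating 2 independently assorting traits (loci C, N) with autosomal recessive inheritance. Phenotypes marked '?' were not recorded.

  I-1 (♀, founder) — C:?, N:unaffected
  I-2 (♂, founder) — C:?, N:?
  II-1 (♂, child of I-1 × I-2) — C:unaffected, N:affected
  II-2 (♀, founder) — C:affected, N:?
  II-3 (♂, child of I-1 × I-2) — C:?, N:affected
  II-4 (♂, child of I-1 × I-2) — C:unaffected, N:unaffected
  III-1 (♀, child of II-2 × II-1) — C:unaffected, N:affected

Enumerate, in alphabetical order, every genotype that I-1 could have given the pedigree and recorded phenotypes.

C/I-1 ? ·: CC|Cc|cc
C/I-2 ? ·: CC|Cc|cc
C/II-1 un I-1×I-2: CC|Cc
C/II-2 aff ·: cc
C/II-3 ? I-1×I-2: CC|Cc|cc
C/II-4 un I-1×I-2: CC|Cc
C/III-1 un II-2×II-1: Cc
⇒ C over [I-1,I-2,II-1,II-2,II-3,II-4,III-1]: 35 consistent
N/I-1 un ·: Nn
N/I-2 ? ·: Nn|nn
N/II-1 aff I-1×I-2: nn
N/II-2 ? ·: Nn|nn
N/II-3 aff I-1×I-2: nn
N/II-4 un I-1×I-2: NN|Nn
N/III-1 aff II-2×II-1: nn
⇒ N over [I-1,I-2,II-1,II-2,II-3,II-4,III-1]: 6 consistent

I-1 ∈ {CC Nn, Cc Nn, cc Nn}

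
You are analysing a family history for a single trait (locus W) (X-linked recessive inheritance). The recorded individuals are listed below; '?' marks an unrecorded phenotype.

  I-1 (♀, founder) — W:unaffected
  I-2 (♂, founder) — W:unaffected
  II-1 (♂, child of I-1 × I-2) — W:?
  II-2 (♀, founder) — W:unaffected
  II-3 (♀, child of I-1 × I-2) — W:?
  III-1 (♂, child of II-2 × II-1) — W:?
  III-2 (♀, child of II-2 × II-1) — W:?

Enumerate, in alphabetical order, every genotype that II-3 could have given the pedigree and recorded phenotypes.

II-3 ∈ {X^WX^W, X^WX^w}

W/I-1 un ·: X^WX^W|X^WX^w
W/I-2 un ·: X^WY
W/II-1 ? I-1×I-2: X^WY|X^wY
W/II-2 un ·: X^WX^W|X^WX^w
W/II-3 ? I-1×I-2: X^WX^W|X^WX^w
W/III-1 ? II-2×II-1: X^WY|X^wY
W/III-2 ? II-2×II-1: X^WX^W|X^WX^w|X^wX^w
⇒ W over [I-1,I-2,II-1,II-2,II-3,III-1,III-2]: 25 consistent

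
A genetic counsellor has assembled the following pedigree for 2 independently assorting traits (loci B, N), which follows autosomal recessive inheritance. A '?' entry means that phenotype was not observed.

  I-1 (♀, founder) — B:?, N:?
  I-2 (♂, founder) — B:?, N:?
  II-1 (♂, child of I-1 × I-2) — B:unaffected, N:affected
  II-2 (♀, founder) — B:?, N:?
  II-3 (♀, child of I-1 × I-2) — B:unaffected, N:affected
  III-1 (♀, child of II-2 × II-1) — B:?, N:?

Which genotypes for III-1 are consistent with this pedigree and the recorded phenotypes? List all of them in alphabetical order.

B/I-1 ? ·: BB|Bb|bb
B/I-2 ? ·: BB|Bb|bb
B/II-1 un I-1×I-2: BB|Bb
B/II-2 ? ·: BB|Bb|bb
B/II-3 un I-1×I-2: BB|Bb
B/III-1 ? II-2×II-1: BB|Bb|bb
⇒ B over [I-1,I-2,II-1,II-2,II-3,III-1]: 98 consistent
N/I-1 ? ·: Nn|nn
N/I-2 ? ·: Nn|nn
N/II-1 aff I-1×I-2: nn
N/II-2 ? ·: NN|Nn|nn
N/II-3 aff I-1×I-2: nn
N/III-1 ? II-2×II-1: Nn|nn
⇒ N over [I-1,I-2,II-1,II-2,II-3,III-1]: 16 consistent

III-1 ∈ {BB Nn, BB nn, Bb Nn, Bb nn, bb Nn, bb nn}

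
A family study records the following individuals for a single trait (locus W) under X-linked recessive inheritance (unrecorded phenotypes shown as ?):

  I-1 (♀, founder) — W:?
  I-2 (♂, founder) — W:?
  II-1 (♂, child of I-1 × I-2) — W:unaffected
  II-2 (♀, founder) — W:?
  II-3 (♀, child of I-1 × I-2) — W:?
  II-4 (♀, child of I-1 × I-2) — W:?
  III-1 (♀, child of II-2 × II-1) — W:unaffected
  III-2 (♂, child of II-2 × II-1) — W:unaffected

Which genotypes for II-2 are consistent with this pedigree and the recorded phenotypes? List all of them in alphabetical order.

W/I-1 ? ·: X^WX^W|X^WX^w
W/I-2 ? ·: X^WY|X^wY
W/II-1 un I-1×I-2: X^WY
W/II-2 ? ·: X^WX^W|X^WX^w
W/II-3 ? I-1×I-2: X^WX^W|X^WX^w|X^wX^w
W/II-4 ? I-1×I-2: X^WX^W|X^WX^w|X^wX^w
W/III-1 un II-2×II-1: X^WX^W|X^WX^w
W/III-2 un II-2×II-1: X^WY
⇒ W over [I-1,I-2,II-1,II-2,II-3,II-4,III-1,III-2]: 30 consistent

II-2 ∈ {X^WX^W, X^WX^w}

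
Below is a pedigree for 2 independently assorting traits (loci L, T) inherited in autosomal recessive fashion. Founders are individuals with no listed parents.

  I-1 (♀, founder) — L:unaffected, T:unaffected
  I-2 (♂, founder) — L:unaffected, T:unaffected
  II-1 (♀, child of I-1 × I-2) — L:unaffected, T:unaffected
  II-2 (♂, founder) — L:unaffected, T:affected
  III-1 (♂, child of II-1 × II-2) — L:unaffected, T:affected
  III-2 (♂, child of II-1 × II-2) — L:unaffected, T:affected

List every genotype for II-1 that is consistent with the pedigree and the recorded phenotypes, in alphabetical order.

L/I-1 un ·: LL|Ll
L/I-2 un ·: LL|Ll
L/II-1 un I-1×I-2: LL|Ll
L/II-2 un ·: LL|Ll
L/III-1 un II-1×II-2: LL|Ll
L/III-2 un II-1×II-2: LL|Ll
⇒ L over [I-1,I-2,II-1,II-2,III-1,III-2]: 44 consistent
T/I-1 un ·: TT|Tt
T/I-2 un ·: TT|Tt
T/II-1 un I-1×I-2: Tt
T/II-2 aff ·: tt
T/III-1 aff II-1×II-2: tt
T/III-2 aff II-1×II-2: tt
⇒ T over [I-1,I-2,II-1,II-2,III-1,III-2]: 3 consistent

II-1 ∈ {LL Tt, Ll Tt}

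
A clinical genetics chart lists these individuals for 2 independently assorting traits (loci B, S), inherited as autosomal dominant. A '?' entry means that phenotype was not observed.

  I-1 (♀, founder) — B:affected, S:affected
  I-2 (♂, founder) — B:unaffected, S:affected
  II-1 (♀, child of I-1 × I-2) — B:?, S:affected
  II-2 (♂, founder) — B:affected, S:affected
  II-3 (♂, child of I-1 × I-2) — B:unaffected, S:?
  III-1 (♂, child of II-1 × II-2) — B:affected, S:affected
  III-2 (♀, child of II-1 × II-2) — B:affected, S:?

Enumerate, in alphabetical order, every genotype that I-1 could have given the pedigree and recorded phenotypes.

I-1 ∈ {Bb SS, Bb Ss}

B/I-1 aff ·: Bb
B/I-2 un ·: bb
B/II-1 ? I-1×I-2: bb|Bb
B/II-2 aff ·: Bb|BB
B/II-3 un I-1×I-2: bb
B/III-1 aff II-1×II-2: Bb|BB
B/III-2 aff II-1×II-2: Bb|BB
⇒ B over [I-1,I-2,II-1,II-2,II-3,III-1,III-2]: 10 consistent
S/I-1 aff ·: Ss|SS
S/I-2 aff ·: Ss|SS
S/II-1 aff I-1×I-2: Ss|SS
S/II-2 aff ·: Ss|SS
S/II-3 ? I-1×I-2: ss|Ss|SS
S/III-1 aff II-1×II-2: Ss|SS
S/III-2 ? II-1×II-2: ss|Ss|SS
⇒ S over [I-1,I-2,II-1,II-2,II-3,III-1,III-2]: 110 consistent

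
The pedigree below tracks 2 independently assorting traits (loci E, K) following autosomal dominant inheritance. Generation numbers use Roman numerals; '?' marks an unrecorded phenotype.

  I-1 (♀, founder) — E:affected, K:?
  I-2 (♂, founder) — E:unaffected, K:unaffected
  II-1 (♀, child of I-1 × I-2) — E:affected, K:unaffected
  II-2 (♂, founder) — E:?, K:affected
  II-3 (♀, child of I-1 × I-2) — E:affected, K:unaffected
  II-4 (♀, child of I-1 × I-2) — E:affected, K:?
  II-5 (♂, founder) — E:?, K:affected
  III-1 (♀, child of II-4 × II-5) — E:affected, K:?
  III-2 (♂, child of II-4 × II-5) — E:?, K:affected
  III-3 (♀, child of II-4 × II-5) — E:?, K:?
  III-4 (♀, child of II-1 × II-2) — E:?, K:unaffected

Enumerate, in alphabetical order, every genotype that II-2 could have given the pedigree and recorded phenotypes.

E/I-1 aff ·: Ee|EE
E/I-2 un ·: ee
E/II-1 aff I-1×I-2: Ee
E/II-2 ? ·: ee|Ee|EE
E/II-3 aff I-1×I-2: Ee
E/II-4 aff I-1×I-2: Ee
E/II-5 ? ·: ee|Ee|EE
E/III-1 aff II-4×II-5: Ee|EE
E/III-2 ? II-4×II-5: ee|Ee|EE
E/III-3 ? II-4×II-5: ee|Ee|EE
E/III-4 ? II-1×II-2: ee|Ee|EE
⇒ E over [I-1,I-2,II-1,II-2,II-3,II-4,II-5,III-1,III-2,III-3,III-4]: 420 consistent
K/I-1 ? ·: kk|Kk
K/I-2 un ·: kk
K/II-1 un I-1×I-2: kk
K/II-2 aff ·: Kk
K/II-3 un I-1×I-2: kk
K/II-4 ? I-1×I-2: kk|Kk
K/II-5 aff ·: Kk|KK
K/III-1 ? II-4×II-5: kk|Kk|KK
K/III-2 aff II-4×II-5: Kk|KK
K/III-3 ? II-4×II-5: kk|Kk|KK
K/III-4 un II-1×II-2: kk
⇒ K over [I-1,I-2,II-1,II-2,II-3,II-4,II-5,III-1,III-2,III-3,III-4]: 36 consistent

II-2 ∈ {EE Kk, Ee Kk, ee Kk}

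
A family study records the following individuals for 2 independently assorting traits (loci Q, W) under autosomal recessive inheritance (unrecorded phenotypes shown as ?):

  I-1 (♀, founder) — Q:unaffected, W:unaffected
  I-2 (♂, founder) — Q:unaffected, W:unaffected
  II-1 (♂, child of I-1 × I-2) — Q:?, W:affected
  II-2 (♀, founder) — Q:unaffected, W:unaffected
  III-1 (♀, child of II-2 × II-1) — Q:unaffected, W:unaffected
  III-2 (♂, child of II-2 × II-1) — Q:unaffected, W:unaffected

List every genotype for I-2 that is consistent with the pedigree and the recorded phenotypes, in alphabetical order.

I-2 ∈ {QQ Ww, Qq Ww}

Q/I-1 un ·: QQ|Qq
Q/I-2 un ·: QQ|Qq
Q/II-1 ? I-1×I-2: QQ|Qq|qq
Q/II-2 un ·: QQ|Qq
Q/III-1 un II-2×II-1: QQ|Qq
Q/III-2 un II-2×II-1: QQ|Qq
⇒ Q over [I-1,I-2,II-1,II-2,III-1,III-2]: 46 consistent
W/I-1 un ·: Ww
W/I-2 un ·: Ww
W/II-1 aff I-1×I-2: ww
W/II-2 un ·: WW|Ww
W/III-1 un II-2×II-1: Ww
W/III-2 un II-2×II-1: Ww
⇒ W over [I-1,I-2,II-1,II-2,III-1,III-2]: 2 consistent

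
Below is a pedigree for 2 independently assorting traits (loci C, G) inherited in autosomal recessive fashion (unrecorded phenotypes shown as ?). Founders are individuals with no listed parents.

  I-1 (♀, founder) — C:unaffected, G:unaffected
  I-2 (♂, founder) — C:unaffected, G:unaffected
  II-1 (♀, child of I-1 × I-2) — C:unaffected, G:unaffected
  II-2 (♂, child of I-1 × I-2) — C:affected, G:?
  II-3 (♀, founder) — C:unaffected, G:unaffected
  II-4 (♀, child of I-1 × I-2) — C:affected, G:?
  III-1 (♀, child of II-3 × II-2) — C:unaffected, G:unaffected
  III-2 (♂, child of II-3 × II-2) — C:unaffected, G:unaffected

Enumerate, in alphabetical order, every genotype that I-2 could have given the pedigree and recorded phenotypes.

I-2 ∈ {Cc GG, Cc Gg}

C/I-1 un ·: Cc
C/I-2 un ·: Cc
C/II-1 un I-1×I-2: CC|Cc
C/II-2 aff I-1×I-2: cc
C/II-3 un ·: CC|Cc
C/II-4 aff I-1×I-2: cc
C/III-1 un II-3×II-2: Cc
C/III-2 un II-3×II-2: Cc
⇒ C over [I-1,I-2,II-1,II-2,II-3,II-4,III-1,III-2]: 4 consistent
G/I-1 un ·: GG|Gg
G/I-2 un ·: GG|Gg
G/II-1 un I-1×I-2: GG|Gg
G/II-2 ? I-1×I-2: GG|Gg|gg
G/II-3 un ·: GG|Gg
G/II-4 ? I-1×I-2: GG|Gg|gg
G/III-1 un II-3×II-2: GG|Gg
G/III-2 un II-3×II-2: GG|Gg
⇒ G over [I-1,I-2,II-1,II-2,II-3,II-4,III-1,III-2]: 199 consistent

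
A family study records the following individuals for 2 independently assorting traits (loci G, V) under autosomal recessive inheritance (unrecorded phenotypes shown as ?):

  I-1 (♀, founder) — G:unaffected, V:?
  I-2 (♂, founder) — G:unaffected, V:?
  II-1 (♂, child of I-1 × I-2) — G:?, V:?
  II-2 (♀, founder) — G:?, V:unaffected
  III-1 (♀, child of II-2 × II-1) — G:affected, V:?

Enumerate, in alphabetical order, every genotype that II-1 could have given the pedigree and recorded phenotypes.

G/I-1 un ·: GG|Gg
G/I-2 un ·: GG|Gg
G/II-1 ? I-1×I-2: Gg|gg
G/II-2 ? ·: Gg|gg
G/III-1 aff II-2×II-1: gg
⇒ G over [I-1,I-2,II-1,II-2,III-1]: 8 consistent
V/I-1 ? ·: VV|Vv|vv
V/I-2 ? ·: VV|Vv|vv
V/II-1 ? I-1×I-2: VV|Vv|vv
V/II-2 un ·: VV|Vv
V/III-1 ? II-2×II-1: VV|Vv|vv
⇒ V over [I-1,I-2,II-1,II-2,III-1]: 59 consistent

II-1 ∈ {Gg VV, Gg Vv, Gg vv, gg VV, gg Vv, gg vv}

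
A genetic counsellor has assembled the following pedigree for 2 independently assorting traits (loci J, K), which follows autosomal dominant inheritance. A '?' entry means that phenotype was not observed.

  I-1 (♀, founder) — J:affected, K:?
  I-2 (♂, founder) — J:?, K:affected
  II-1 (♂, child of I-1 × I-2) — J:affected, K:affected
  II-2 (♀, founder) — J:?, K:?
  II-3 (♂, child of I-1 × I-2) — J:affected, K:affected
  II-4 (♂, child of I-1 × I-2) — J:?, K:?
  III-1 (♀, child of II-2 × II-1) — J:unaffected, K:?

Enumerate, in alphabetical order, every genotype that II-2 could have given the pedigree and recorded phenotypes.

J/I-1 aff ·: Jj|JJ
J/I-2 ? ·: jj|Jj|JJ
J/II-1 aff I-1×I-2: Jj
J/II-2 ? ·: jj|Jj
J/II-3 aff I-1×I-2: Jj|JJ
J/II-4 ? I-1×I-2: jj|Jj|JJ
J/III-1 un II-2×II-1: jj
⇒ J over [I-1,I-2,II-1,II-2,II-3,II-4,III-1]: 34 consistent
K/I-1 ? ·: kk|Kk|KK
K/I-2 aff ·: Kk|KK
K/II-1 aff I-1×I-2: Kk|KK
K/II-2 ? ·: kk|Kk|KK
K/II-3 aff I-1×I-2: Kk|KK
K/II-4 ? I-1×I-2: kk|Kk|KK
K/III-1 ? II-2×II-1: kk|Kk|KK
⇒ K over [I-1,I-2,II-1,II-2,II-3,II-4,III-1]: 179 consistent

II-2 ∈ {Jj KK, Jj Kk, Jj kk, jj KK, jj Kk, jj kk}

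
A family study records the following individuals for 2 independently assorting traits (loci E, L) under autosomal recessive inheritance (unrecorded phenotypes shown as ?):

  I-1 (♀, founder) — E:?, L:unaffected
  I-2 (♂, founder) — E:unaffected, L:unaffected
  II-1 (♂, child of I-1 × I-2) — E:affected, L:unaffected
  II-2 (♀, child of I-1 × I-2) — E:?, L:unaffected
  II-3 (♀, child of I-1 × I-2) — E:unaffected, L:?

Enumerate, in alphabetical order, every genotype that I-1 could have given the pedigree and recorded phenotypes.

E/I-1 ? ·: Ee|ee
E/I-2 un ·: Ee
E/II-1 aff I-1×I-2: ee
E/II-2 ? I-1×I-2: EE|Ee|ee
E/II-3 un I-1×I-2: EE|Ee
⇒ E over [I-1,I-2,II-1,II-2,II-3]: 8 consistent
L/I-1 un ·: LL|Ll
L/I-2 un ·: LL|Ll
L/II-1 un I-1×I-2: LL|Ll
L/II-2 un I-1×I-2: LL|Ll
L/II-3 ? I-1×I-2: LL|Ll|ll
⇒ L over [I-1,I-2,II-1,II-2,II-3]: 29 consistent

I-1 ∈ {Ee LL, Ee Ll, ee LL, ee Ll}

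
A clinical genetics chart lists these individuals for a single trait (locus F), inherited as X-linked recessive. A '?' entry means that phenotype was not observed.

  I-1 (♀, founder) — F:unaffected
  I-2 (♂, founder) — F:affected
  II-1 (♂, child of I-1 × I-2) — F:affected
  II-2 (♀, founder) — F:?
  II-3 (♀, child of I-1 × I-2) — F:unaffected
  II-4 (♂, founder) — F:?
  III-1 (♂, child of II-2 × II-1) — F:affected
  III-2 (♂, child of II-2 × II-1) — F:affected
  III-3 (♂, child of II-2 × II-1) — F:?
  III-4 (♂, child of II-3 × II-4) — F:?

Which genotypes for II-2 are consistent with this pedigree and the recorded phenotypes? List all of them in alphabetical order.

F/I-1 un ·: X^FX^f
F/I-2 aff ·: X^fY
F/II-1 aff I-1×I-2: X^fY
F/II-2 ? ·: X^FX^f|X^fX^f
F/II-3 un I-1×I-2: X^FX^f
F/II-4 ? ·: X^FY|X^fY
F/III-1 aff II-2×II-1: X^fY
F/III-2 aff II-2×II-1: X^fY
F/III-3 ? II-2×II-1: X^FY|X^fY
F/III-4 ? II-3×II-4: X^FY|X^fY
⇒ F over [I-1,I-2,II-1,II-2,II-3,II-4,III-1,III-2,III-3,III-4]: 12 consistent

II-2 ∈ {X^FX^f, X^fX^f}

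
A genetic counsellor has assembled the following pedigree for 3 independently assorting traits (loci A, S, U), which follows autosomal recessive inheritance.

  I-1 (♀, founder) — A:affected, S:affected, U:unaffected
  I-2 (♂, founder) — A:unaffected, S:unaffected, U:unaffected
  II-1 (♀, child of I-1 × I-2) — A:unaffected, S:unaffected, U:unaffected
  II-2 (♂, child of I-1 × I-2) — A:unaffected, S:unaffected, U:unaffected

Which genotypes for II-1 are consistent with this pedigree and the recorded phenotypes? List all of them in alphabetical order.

II-1 ∈ {Aa Ss UU, Aa Ss Uu}

A/I-1 aff ·: aa
A/I-2 un ·: AA|Aa
A/II-1 un I-1×I-2: Aa
A/II-2 un I-1×I-2: Aa
⇒ A over [I-1,I-2,II-1,II-2]: 2 consistent
S/I-1 aff ·: ss
S/I-2 un ·: SS|Ss
S/II-1 un I-1×I-2: Ss
S/II-2 un I-1×I-2: Ss
⇒ S over [I-1,I-2,II-1,II-2]: 2 consistent
U/I-1 un ·: UU|Uu
U/I-2 un ·: UU|Uu
U/II-1 un I-1×I-2: UU|Uu
U/II-2 un I-1×I-2: UU|Uu
⇒ U over [I-1,I-2,II-1,II-2]: 13 consistent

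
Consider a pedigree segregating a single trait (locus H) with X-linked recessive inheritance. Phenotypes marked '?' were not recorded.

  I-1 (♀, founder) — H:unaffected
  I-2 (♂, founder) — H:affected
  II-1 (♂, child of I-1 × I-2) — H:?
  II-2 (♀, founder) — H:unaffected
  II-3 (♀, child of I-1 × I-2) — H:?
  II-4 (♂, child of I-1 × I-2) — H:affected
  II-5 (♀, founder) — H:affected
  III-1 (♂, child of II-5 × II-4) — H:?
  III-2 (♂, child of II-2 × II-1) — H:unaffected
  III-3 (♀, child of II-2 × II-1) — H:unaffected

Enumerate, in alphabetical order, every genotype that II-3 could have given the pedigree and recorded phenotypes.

II-3 ∈ {X^HX^h, X^hX^h}

H/I-1 un ·: X^HX^h
H/I-2 aff ·: X^hY
H/II-1 ? I-1×I-2: X^HY|X^hY
H/II-2 un ·: X^HX^H|X^HX^h
H/II-3 ? I-1×I-2: X^HX^h|X^hX^h
H/II-4 aff I-1×I-2: X^hY
H/II-5 aff ·: X^hX^h
H/III-1 ? II-5×II-4: X^hY
H/III-2 un II-2×II-1: X^HY
H/III-3 un II-2×II-1: X^HX^H|X^HX^h
⇒ H over [I-1,I-2,II-1,II-2,II-3,II-4,II-5,III-1,III-2,III-3]: 10 consistent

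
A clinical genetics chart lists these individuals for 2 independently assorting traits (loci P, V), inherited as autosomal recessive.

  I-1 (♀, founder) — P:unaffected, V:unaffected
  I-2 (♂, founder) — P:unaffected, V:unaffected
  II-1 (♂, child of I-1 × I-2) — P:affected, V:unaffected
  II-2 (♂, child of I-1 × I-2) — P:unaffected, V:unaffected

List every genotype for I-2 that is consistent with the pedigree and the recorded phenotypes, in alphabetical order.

P/I-1 un ·: Pp
P/I-2 un ·: Pp
P/II-1 aff I-1×I-2: pp
P/II-2 un I-1×I-2: PP|Pp
⇒ P over [I-1,I-2,II-1,II-2]: 2 consistent
V/I-1 un ·: VV|Vv
V/I-2 un ·: VV|Vv
V/II-1 un I-1×I-2: VV|Vv
V/II-2 un I-1×I-2: VV|Vv
⇒ V over [I-1,I-2,II-1,II-2]: 13 consistent

I-2 ∈ {Pp VV, Pp Vv}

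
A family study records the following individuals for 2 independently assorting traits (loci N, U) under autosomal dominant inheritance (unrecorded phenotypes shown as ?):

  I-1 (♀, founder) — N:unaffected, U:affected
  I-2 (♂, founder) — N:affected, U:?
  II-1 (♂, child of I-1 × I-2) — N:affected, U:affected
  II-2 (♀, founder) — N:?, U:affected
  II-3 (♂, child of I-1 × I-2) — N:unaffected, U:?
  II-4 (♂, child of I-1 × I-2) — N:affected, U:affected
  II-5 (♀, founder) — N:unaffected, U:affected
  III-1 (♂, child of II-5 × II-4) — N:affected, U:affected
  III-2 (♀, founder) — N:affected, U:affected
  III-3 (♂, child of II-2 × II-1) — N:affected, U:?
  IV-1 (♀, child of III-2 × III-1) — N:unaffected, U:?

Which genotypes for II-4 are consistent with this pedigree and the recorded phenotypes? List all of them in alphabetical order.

N/I-1 un ·: nn
N/I-2 aff ·: Nn
N/II-1 aff I-1×I-2: Nn
N/II-2 ? ·: nn|Nn|NN
N/II-3 un I-1×I-2: nn
N/II-4 aff I-1×I-2: Nn
N/II-5 un ·: nn
N/III-1 aff II-5×II-4: Nn
N/III-2 aff ·: Nn
N/III-3 aff II-2×II-1: Nn|NN
N/IV-1 un III-2×III-1: nn
⇒ N over [I-1,I-2,II-1,II-2,II-3,II-4,II-5,III-1,III-2,III-3,IV-1]: 5 consistent
U/I-1 aff ·: Uu|UU
U/I-2 ? ·: uu|Uu|UU
U/II-1 aff I-1×I-2: Uu|UU
U/II-2 aff ·: Uu|UU
U/II-3 ? I-1×I-2: uu|Uu|UU
U/II-4 aff I-1×I-2: Uu|UU
U/II-5 aff ·: Uu|UU
U/III-1 aff II-5×II-4: Uu|UU
U/III-2 aff ·: Uu|UU
U/III-3 ? II-2×II-1: uu|Uu|UU
U/IV-1 ? III-2×III-1: uu|Uu|UU
⇒ U over [I-1,I-2,II-1,II-2,II-3,II-4,II-5,III-1,III-2,III-3,IV-1]: 1785 consistent

II-4 ∈ {Nn UU, Nn Uu}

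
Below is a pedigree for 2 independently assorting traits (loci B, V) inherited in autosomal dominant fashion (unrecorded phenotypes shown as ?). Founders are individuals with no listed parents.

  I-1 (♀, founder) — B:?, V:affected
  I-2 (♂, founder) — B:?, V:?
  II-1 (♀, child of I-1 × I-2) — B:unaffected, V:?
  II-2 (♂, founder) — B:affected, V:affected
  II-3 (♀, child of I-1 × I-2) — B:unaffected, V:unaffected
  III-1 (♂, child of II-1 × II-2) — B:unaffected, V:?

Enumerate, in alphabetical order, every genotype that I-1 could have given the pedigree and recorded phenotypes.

I-1 ∈ {Bb Vv, bb Vv}

B/I-1 ? ·: bb|Bb
B/I-2 ? ·: bb|Bb
B/II-1 un I-1×I-2: bb
B/II-2 aff ·: Bb
B/II-3 un I-1×I-2: bb
B/III-1 un II-1×II-2: bb
⇒ B over [I-1,I-2,II-1,II-2,II-3,III-1]: 4 consistent
V/I-1 aff ·: Vv
V/I-2 ? ·: vv|Vv
V/II-1 ? I-1×I-2: vv|Vv|VV
V/II-2 aff ·: Vv|VV
V/II-3 un I-1×I-2: vv
V/III-1 ? II-1×II-2: vv|Vv|VV
⇒ V over [I-1,I-2,II-1,II-2,II-3,III-1]: 19 consistent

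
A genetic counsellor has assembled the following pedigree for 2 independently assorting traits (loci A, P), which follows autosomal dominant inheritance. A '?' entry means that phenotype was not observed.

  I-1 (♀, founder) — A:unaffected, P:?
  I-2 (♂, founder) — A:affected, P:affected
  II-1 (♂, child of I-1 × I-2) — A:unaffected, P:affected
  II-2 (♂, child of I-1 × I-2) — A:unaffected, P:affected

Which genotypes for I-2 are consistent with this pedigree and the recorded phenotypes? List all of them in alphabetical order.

I-2 ∈ {Aa PP, Aa Pp}

A/I-1 un ·: aa
A/I-2 aff ·: Aa
A/II-1 un I-1×I-2: aa
A/II-2 un I-1×I-2: aa
⇒ A over [I-1,I-2,II-1,II-2]: 1 consistent
P/I-1 ? ·: pp|Pp|PP
P/I-2 aff ·: Pp|PP
P/II-1 aff I-1×I-2: Pp|PP
P/II-2 aff I-1×I-2: Pp|PP
⇒ P over [I-1,I-2,II-1,II-2]: 15 consistent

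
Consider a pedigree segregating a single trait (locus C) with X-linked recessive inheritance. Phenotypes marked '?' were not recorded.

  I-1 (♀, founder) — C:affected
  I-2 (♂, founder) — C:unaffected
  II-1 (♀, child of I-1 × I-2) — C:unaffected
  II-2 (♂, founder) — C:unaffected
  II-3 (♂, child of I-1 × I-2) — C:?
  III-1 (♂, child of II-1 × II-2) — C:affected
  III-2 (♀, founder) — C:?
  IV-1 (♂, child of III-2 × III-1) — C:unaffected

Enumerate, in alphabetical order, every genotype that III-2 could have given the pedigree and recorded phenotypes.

III-2 ∈ {X^CX^C, X^CX^c}

C/I-1 aff ·: X^cX^c
C/I-2 un ·: X^CY
C/II-1 un I-1×I-2: X^CX^c
C/II-2 un ·: X^CY
C/II-3 ? I-1×I-2: X^cY
C/III-1 aff II-1×II-2: X^cY
C/III-2 ? ·: X^CX^C|X^CX^c
C/IV-1 un III-2×III-1: X^CY
⇒ C over [I-1,I-2,II-1,II-2,II-3,III-1,III-2,IV-1]: 2 consistent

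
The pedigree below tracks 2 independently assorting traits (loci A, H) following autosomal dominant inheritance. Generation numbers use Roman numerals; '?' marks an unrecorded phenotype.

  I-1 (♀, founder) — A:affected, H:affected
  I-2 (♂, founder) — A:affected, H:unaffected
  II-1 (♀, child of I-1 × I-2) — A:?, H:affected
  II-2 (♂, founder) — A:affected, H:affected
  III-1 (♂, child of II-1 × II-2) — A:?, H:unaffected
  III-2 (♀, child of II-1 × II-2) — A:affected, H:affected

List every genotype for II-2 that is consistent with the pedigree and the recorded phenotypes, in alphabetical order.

II-2 ∈ {AA Hh, Aa Hh}

A/I-1 aff ·: Aa|AA
A/I-2 aff ·: Aa|AA
A/II-1 ? I-1×I-2: aa|Aa|AA
A/II-2 aff ·: Aa|AA
A/III-1 ? II-1×II-2: aa|Aa|AA
A/III-2 aff II-1×II-2: Aa|AA
⇒ A over [I-1,I-2,II-1,II-2,III-1,III-2]: 53 consistent
H/I-1 aff ·: Hh|HH
H/I-2 un ·: hh
H/II-1 aff I-1×I-2: Hh
H/II-2 aff ·: Hh
H/III-1 un II-1×II-2: hh
H/III-2 aff II-1×II-2: Hh|HH
⇒ H over [I-1,I-2,II-1,II-2,III-1,III-2]: 4 consistent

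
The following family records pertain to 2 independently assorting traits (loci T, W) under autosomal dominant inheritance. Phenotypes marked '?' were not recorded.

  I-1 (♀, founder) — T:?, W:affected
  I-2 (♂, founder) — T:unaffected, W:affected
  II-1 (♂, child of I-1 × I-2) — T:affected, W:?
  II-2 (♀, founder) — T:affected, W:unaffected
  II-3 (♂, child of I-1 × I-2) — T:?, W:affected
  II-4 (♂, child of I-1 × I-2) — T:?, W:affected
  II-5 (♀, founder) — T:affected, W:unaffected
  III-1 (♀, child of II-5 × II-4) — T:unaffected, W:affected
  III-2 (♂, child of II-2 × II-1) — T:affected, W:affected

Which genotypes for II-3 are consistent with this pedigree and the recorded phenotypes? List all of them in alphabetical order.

T/I-1 ? ·: Tt|TT
T/I-2 un ·: tt
T/II-1 aff I-1×I-2: Tt
T/II-2 aff ·: Tt|TT
T/II-3 ? I-1×I-2: tt|Tt
T/II-4 ? I-1×I-2: tt|Tt
T/II-5 aff ·: Tt
T/III-1 un II-5×II-4: tt
T/III-2 aff II-2×II-1: Tt|TT
⇒ T over [I-1,I-2,II-1,II-2,II-3,II-4,II-5,III-1,III-2]: 20 consistent
W/I-1 aff ·: Ww|WW
W/I-2 aff ·: Ww|WW
W/II-1 ? I-1×I-2: Ww|WW
W/II-2 un ·: ww
W/II-3 aff I-1×I-2: Ww|WW
W/II-4 aff I-1×I-2: Ww|WW
W/II-5 un ·: ww
W/III-1 aff II-5×II-4: Ww
W/III-2 aff II-2×II-1: Ww
⇒ W over [I-1,I-2,II-1,II-2,II-3,II-4,II-5,III-1,III-2]: 25 consistent

II-3 ∈ {Tt WW, Tt Ww, tt WW, tt Ww}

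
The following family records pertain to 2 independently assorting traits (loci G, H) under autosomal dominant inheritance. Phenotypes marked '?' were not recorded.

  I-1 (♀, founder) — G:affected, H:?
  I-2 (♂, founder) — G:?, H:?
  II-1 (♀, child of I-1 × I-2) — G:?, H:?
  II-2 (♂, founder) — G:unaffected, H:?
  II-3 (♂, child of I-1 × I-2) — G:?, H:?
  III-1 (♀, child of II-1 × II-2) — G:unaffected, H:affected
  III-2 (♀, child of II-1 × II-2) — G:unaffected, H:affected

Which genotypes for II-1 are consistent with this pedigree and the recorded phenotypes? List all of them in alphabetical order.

II-1 ∈ {Gg HH, Gg Hh, Gg hh, gg HH, gg Hh, gg hh}

G/I-1 aff ·: Gg|GG
G/I-2 ? ·: gg|Gg|GG
G/II-1 ? I-1×I-2: gg|Gg
G/II-2 un ·: gg
G/II-3 ? I-1×I-2: gg|Gg|GG
G/III-1 un II-1×II-2: gg
G/III-2 un II-1×II-2: gg
⇒ G over [I-1,I-2,II-1,II-2,II-3,III-1,III-2]: 15 consistent
H/I-1 ? ·: hh|Hh|HH
H/I-2 ? ·: hh|Hh|HH
H/II-1 ? I-1×I-2: hh|Hh|HH
H/II-2 ? ·: hh|Hh|HH
H/II-3 ? I-1×I-2: hh|Hh|HH
H/III-1 aff II-1×II-2: Hh|HH
H/III-2 aff II-1×II-2: Hh|HH
⇒ H over [I-1,I-2,II-1,II-2,II-3,III-1,III-2]: 181 consistent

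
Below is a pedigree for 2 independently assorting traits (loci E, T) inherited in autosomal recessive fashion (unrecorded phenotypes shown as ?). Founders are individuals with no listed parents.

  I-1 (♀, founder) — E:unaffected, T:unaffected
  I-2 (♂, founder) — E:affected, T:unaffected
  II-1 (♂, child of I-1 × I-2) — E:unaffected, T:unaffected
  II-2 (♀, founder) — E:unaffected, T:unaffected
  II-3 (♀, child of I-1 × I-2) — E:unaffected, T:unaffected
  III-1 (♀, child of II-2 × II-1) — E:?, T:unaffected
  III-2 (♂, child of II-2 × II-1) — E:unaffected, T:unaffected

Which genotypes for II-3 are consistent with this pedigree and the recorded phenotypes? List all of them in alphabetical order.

E/I-1 un ·: EE|Ee
E/I-2 aff ·: ee
E/II-1 un I-1×I-2: Ee
E/II-2 un ·: EE|Ee
E/II-3 un I-1×I-2: Ee
E/III-1 ? II-2×II-1: EE|Ee|ee
E/III-2 un II-2×II-1: EE|Ee
⇒ E over [I-1,I-2,II-1,II-2,II-3,III-1,III-2]: 20 consistent
T/I-1 un ·: TT|Tt
T/I-2 un ·: TT|Tt
T/II-1 un I-1×I-2: TT|Tt
T/II-2 un ·: TT|Tt
T/II-3 un I-1×I-2: TT|Tt
T/III-1 un II-2×II-1: TT|Tt
T/III-2 un II-2×II-1: TT|Tt
⇒ T over [I-1,I-2,II-1,II-2,II-3,III-1,III-2]: 83 consistent

II-3 ∈ {Ee TT, Ee Tt}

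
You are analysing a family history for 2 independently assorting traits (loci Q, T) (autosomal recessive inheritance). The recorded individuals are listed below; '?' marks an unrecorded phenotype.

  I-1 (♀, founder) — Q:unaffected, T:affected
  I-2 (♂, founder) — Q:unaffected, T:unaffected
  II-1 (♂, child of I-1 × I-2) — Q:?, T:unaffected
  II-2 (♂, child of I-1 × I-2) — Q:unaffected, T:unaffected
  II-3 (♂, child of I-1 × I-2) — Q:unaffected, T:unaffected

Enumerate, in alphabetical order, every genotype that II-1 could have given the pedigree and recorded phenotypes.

II-1 ∈ {QQ Tt, Qq Tt, qq Tt}

Q/I-1 un ·: QQ|Qq
Q/I-2 un ·: QQ|Qq
Q/II-1 ? I-1×I-2: QQ|Qq|qq
Q/II-2 un I-1×I-2: QQ|Qq
Q/II-3 un I-1×I-2: QQ|Qq
⇒ Q over [I-1,I-2,II-1,II-2,II-3]: 29 consistent
T/I-1 aff ·: tt
T/I-2 un ·: TT|Tt
T/II-1 un I-1×I-2: Tt
T/II-2 un I-1×I-2: Tt
T/II-3 un I-1×I-2: Tt
⇒ T over [I-1,I-2,II-1,II-2,II-3]: 2 consistent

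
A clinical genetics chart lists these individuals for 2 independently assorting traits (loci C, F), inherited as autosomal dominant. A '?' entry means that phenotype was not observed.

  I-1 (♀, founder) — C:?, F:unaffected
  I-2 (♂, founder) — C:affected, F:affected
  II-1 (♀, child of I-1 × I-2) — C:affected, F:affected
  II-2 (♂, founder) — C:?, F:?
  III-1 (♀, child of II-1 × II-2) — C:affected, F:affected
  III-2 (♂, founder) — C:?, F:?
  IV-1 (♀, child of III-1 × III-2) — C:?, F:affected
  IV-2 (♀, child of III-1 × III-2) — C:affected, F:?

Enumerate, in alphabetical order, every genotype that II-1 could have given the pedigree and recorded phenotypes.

C/I-1 ? ·: cc|Cc|CC
C/I-2 aff ·: Cc|CC
C/II-1 aff I-1×I-2: Cc|CC
C/II-2 ? ·: cc|Cc|CC
C/III-1 aff II-1×II-2: Cc|CC
C/III-2 ? ·: cc|Cc|CC
C/IV-1 ? III-1×III-2: cc|Cc|CC
C/IV-2 aff III-1×III-2: Cc|CC
⇒ C over [I-1,I-2,II-1,II-2,III-1,III-2,IV-1,IV-2]: 384 consistent
F/I-1 un ·: ff
F/I-2 aff ·: Ff|FF
F/II-1 aff I-1×I-2: Ff
F/II-2 ? ·: ff|Ff|FF
F/III-1 aff II-1×II-2: Ff|FF
F/III-2 ? ·: ff|Ff|FF
F/IV-1 aff III-1×III-2: Ff|FF
F/IV-2 ? III-1×III-2: ff|Ff|FF
⇒ F over [I-1,I-2,II-1,II-2,III-1,III-2,IV-1,IV-2]: 96 consistent

II-1 ∈ {CC Ff, Cc Ff}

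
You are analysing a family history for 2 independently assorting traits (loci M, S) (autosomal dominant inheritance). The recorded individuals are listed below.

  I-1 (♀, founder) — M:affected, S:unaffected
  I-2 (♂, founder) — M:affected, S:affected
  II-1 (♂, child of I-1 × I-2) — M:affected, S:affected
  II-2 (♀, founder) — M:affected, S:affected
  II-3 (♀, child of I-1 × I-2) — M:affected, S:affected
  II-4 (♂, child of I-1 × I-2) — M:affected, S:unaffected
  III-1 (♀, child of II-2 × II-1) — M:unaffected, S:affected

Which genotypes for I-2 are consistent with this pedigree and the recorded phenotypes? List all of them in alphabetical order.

I-2 ∈ {MM Ss, Mm Ss}

M/I-1 aff ·: Mm|MM
M/I-2 aff ·: Mm|MM
M/II-1 aff I-1×I-2: Mm
M/II-2 aff ·: Mm
M/II-3 aff I-1×I-2: Mm|MM
M/II-4 aff I-1×I-2: Mm|MM
M/III-1 un II-2×II-1: mm
⇒ M over [I-1,I-2,II-1,II-2,II-3,II-4,III-1]: 12 consistent
S/I-1 un ·: ss
S/I-2 aff ·: Ss
S/II-1 aff I-1×I-2: Ss
S/II-2 aff ·: Ss|SS
S/II-3 aff I-1×I-2: Ss
S/II-4 un I-1×I-2: ss
S/III-1 aff II-2×II-1: Ss|SS
⇒ S over [I-1,I-2,II-1,II-2,II-3,II-4,III-1]: 4 consistent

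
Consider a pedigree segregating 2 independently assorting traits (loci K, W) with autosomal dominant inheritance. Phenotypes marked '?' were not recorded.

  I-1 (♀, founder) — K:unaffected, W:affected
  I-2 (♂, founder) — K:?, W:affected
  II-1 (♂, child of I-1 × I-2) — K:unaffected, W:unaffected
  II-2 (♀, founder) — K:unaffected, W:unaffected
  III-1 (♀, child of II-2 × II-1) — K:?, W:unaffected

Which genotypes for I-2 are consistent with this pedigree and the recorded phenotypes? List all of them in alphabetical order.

K/I-1 un ·: kk
K/I-2 ? ·: kk|Kk
K/II-1 un I-1×I-2: kk
K/II-2 un ·: kk
K/III-1 ? II-2×II-1: kk
⇒ K over [I-1,I-2,II-1,II-2,III-1]: 2 consistent
W/I-1 aff ·: Ww
W/I-2 aff ·: Ww
W/II-1 un I-1×I-2: ww
W/II-2 un ·: ww
W/III-1 un II-2×II-1: ww
⇒ W over [I-1,I-2,II-1,II-2,III-1]: 1 consistent

I-2 ∈ {Kk Ww, kk Ww}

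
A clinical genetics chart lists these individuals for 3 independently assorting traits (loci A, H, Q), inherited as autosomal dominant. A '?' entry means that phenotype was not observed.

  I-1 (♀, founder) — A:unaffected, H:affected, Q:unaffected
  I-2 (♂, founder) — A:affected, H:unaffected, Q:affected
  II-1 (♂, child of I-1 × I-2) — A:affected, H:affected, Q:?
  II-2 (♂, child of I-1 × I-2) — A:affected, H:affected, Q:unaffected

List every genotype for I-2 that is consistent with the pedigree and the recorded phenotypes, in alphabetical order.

A/I-1 un ·: aa
A/I-2 aff ·: Aa|AA
A/II-1 aff I-1×I-2: Aa
A/II-2 aff I-1×I-2: Aa
⇒ A over [I-1,I-2,II-1,II-2]: 2 consistent
H/I-1 aff ·: Hh|HH
H/I-2 un ·: hh
H/II-1 aff I-1×I-2: Hh
H/II-2 aff I-1×I-2: Hh
⇒ H over [I-1,I-2,II-1,II-2]: 2 consistent
Q/I-1 un ·: qq
Q/I-2 aff ·: Qq
Q/II-1 ? I-1×I-2: qq|Qq
Q/II-2 un I-1×I-2: qq
⇒ Q over [I-1,I-2,II-1,II-2]: 2 consistent

I-2 ∈ {AA hh Qq, Aa hh Qq}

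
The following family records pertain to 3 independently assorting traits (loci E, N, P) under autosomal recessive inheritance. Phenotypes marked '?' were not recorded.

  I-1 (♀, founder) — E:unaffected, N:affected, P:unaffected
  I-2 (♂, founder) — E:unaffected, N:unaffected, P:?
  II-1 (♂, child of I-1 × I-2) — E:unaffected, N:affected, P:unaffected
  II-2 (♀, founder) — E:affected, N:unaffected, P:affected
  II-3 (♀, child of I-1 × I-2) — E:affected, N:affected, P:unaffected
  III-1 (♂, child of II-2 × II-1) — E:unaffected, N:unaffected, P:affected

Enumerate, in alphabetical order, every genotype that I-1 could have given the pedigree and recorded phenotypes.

I-1 ∈ {Ee nn PP, Ee nn Pp}

E/I-1 un ·: Ee
E/I-2 un ·: Ee
E/II-1 un I-1×I-2: EE|Ee
E/II-2 aff ·: ee
E/II-3 aff I-1×I-2: ee
E/III-1 un II-2×II-1: Ee
⇒ E over [I-1,I-2,II-1,II-2,II-3,III-1]: 2 consistent
N/I-1 aff ·: nn
N/I-2 un ·: Nn
N/II-1 aff I-1×I-2: nn
N/II-2 un ·: NN|Nn
N/II-3 aff I-1×I-2: nn
N/III-1 un II-2×II-1: Nn
⇒ N over [I-1,I-2,II-1,II-2,II-3,III-1]: 2 consistent
P/I-1 un ·: PP|Pp
P/I-2 ? ·: PP|Pp|pp
P/II-1 un I-1×I-2: Pp
P/II-2 aff ·: pp
P/II-3 un I-1×I-2: PP|Pp
P/III-1 aff II-2×II-1: pp
⇒ P over [I-1,I-2,II-1,II-2,II-3,III-1]: 8 consistent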